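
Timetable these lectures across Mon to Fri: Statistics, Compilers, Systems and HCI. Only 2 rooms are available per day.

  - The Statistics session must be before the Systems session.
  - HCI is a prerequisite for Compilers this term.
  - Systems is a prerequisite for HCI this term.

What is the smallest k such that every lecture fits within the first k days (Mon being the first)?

4

The precedence chain requires at least 4 distinct days.
With at most 2 per day and 4 lectures, at least 2 days are needed.
4 works (last occupied day: Thu): for example Systems in Tue, Statistics in Mon, Compilers in Thu, HCI in Wed.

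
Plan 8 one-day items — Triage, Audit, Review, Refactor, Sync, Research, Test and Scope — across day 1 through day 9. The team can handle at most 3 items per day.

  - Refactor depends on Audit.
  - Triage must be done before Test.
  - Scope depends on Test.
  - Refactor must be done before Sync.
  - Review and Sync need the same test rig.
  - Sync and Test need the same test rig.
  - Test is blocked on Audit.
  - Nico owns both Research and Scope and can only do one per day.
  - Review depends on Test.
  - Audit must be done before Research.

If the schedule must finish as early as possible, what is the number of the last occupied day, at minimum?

day 4

The precedence chain requires at least 3 distinct days.
With at most 3 per day and 8 tasks, at least 3 days are needed.
Could 3 days be enough, i.e. nothing placed later than day 3? No: Review must come after Test (at day 1 or later) → {day 2, day 3}; Test must come before Review (at day 3 or earlier) → {day 1, day 2}; Refactor must come after Audit (at day 1 or later) → {day 2, day 3}; Audit must come before Refactor (at day 3 or earlier) → {day 1, day 2}; Sync must come after Refactor (at day 2 or later) → {day 3}; Test must come after Audit (at day 1 or later) → {day 2}; Review can't share with Sync (day 3) → {day 2}; Review must come after Test (at day 2 or later) → nothing is left.
So 3 days is not enough.
4 works (last occupied day: day 4): for example Review -> day 3; Audit -> day 1; Test -> day 2; Triage -> day 1; Research -> day 2; Scope -> day 3; Refactor -> day 2; Sync -> day 4.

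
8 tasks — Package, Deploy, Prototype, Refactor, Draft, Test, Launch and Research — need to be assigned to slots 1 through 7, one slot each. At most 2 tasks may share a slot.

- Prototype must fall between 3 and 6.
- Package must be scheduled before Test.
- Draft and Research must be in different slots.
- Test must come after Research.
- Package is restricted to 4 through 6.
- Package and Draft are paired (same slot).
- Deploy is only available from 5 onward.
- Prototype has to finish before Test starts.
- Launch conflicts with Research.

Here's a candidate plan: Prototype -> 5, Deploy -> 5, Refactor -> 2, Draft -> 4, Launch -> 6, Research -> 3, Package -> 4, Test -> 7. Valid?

Yes

Deploy is only available from 5 onward — holds.
Prototype must fall between 3 and 6 — holds.
Package is restricted to 4 through 6 — holds.
Package and Draft are paired (same slot) — holds.
Prototype has to finish before Test starts — holds.
Launch conflicts with Research — holds.
Draft and Research must be in different slots — holds.
Package must be scheduled before Test — holds.
At most 2 tasks may share a slot — holds.
Test must come after Research — holds.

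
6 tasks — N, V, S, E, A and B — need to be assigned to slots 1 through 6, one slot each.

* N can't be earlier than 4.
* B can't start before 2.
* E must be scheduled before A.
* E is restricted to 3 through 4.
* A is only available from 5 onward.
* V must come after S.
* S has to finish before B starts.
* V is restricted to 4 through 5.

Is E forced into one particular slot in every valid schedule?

No

E can be 3 (e.g. E in 3, V in 4, S in 1, A in 5, B in 2, N in 4) or 4 (e.g. S=1, N=4, E=4, V=4, B=2, A=5).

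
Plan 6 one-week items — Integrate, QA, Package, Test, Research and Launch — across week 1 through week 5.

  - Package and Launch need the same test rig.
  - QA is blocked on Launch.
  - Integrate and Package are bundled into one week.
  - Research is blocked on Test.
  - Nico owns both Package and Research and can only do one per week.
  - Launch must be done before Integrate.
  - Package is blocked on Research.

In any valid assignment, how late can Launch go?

Downstream work caps Launch at week 4.
Launch at week 4 is achievable: Launch -> week 4; Integrate -> week 5; Test -> week 1; Research -> week 2; QA -> week 5; Package -> week 5.

week 4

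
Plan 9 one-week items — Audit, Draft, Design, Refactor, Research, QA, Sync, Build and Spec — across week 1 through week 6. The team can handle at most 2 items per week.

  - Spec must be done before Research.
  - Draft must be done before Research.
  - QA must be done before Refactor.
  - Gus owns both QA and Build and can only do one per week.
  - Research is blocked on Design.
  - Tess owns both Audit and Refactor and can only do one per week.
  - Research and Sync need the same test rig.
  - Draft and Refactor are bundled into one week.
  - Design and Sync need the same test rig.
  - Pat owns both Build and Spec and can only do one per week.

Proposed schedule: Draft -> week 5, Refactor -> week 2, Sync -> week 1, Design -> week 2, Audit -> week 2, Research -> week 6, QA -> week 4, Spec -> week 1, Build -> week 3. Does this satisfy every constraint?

Research is blocked on Design — holds.
QA must be done before Refactor — violated.
Spec must be done before Research — holds.
Pat owns both Build and Spec and can only do one per week — holds.
Design and Sync need the same test rig — holds.
The team can handle at most 2 items per week — violated.
Gus owns both QA and Build and can only do one per week — holds.
Draft must be done before Research — holds.
Research and Sync need the same test rig — holds.
Draft and Refactor are bundled into one week — violated.
Tess owns both Audit and Refactor and can only do one per week — violated.

No. Tess owns both Audit and Refactor and can only do one per week is not satisfied.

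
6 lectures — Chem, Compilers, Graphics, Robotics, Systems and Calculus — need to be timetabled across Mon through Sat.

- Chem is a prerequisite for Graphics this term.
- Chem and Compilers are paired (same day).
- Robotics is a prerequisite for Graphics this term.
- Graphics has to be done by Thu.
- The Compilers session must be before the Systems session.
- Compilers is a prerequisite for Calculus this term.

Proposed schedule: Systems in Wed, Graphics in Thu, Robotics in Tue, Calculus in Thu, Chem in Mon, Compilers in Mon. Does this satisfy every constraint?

Compilers is a prerequisite for Calculus this term — holds.
Robotics is a prerequisite for Graphics this term — holds.
Chem and Compilers are paired (same day) — holds.
Chem is a prerequisite for Graphics this term — holds.
The Compilers session must be before the Systems session — holds.
Graphics has to be done by Thu — holds.

Yes, all constraints hold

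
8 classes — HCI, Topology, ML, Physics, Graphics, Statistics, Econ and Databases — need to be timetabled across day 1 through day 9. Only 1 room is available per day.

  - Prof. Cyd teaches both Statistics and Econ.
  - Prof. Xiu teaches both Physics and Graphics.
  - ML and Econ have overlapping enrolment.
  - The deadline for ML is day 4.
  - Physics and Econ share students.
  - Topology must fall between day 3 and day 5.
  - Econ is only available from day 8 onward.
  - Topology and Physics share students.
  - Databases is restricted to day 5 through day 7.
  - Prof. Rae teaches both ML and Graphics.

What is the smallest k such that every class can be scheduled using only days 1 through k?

8

With at most 1 per day and 8 classes, at least 8 days are needed.
Econ can't be placed before day 8, so the schedule must run through at least day 8.
8 works (last occupied day: day 8): for example ML=day 1; Databases=day 5; Econ=day 8; Physics=day 4; Graphics=day 6; HCI=day 2; Topology=day 3; Statistics=day 7.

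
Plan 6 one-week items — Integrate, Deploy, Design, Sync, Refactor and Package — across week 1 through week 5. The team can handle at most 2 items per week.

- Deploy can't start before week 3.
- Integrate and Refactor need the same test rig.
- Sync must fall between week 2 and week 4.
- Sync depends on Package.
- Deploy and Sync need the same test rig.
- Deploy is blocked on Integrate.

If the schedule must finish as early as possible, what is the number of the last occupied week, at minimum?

week 3

The precedence chain requires at least 2 distinct weeks.
With at most 2 per week and 6 work items, at least 3 weeks are needed.
Deploy can't be placed before week 3, so the schedule must run through at least week 3.
3 works (last occupied week: week 3): for example Deploy in week 3, Integrate in week 1, Design in week 2, Package in week 1, Sync in week 2, Refactor in week 3.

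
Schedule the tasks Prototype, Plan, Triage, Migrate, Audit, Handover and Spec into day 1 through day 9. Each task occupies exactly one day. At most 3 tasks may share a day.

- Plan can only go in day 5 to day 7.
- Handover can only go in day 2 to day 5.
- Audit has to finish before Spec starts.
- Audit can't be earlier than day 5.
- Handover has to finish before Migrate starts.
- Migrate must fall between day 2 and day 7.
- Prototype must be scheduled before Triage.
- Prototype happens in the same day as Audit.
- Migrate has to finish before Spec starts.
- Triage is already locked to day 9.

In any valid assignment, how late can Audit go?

day 8

Audit is available from day 5; downstream work caps Audit at day 8.
Audit at day 8 is achievable: Plan=day 5, Handover=day 2, Audit=day 8, Migrate=day 3, Prototype=day 8, Spec=day 9, Triage=day 9.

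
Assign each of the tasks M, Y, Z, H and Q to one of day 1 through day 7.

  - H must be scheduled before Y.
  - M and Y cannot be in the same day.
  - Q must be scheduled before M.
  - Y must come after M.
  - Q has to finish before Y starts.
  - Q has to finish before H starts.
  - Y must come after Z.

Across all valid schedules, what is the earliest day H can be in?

Precedence pushes H to at least day 2; downstream work caps H at day 6.
H at day 2 is achievable: Y=day 3; M=day 2; H=day 2; Q=day 1; Z=day 1.

day 2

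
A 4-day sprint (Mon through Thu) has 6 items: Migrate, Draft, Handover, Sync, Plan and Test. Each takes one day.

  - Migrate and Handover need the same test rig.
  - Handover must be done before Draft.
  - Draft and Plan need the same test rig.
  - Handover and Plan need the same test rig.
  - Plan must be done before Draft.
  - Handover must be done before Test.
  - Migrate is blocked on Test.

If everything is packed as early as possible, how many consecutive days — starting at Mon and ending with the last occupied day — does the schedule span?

3 days

The precedence chain requires at least 3 distinct days.
3 works (last occupied day: Wed): for example Sync in Mon; Handover in Mon; Plan in Tue; Test in Tue; Migrate in Wed; Draft in Wed.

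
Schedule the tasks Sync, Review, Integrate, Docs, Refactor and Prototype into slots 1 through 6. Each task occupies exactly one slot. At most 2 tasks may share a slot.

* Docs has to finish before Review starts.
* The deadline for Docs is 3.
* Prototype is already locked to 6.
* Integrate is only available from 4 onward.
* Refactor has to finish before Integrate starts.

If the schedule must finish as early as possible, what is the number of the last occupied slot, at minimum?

slot 6

The precedence chain requires at least 2 distinct slots.
With at most 2 per slot and 6 tasks, at least 3 slots are needed.
Prototype can't be placed before 6, so the schedule must run through at least slot 6.
6 works (last occupied slot: 6): for example Review in 2; Refactor in 1; Prototype in 6; Sync in 2; Integrate in 4; Docs in 1.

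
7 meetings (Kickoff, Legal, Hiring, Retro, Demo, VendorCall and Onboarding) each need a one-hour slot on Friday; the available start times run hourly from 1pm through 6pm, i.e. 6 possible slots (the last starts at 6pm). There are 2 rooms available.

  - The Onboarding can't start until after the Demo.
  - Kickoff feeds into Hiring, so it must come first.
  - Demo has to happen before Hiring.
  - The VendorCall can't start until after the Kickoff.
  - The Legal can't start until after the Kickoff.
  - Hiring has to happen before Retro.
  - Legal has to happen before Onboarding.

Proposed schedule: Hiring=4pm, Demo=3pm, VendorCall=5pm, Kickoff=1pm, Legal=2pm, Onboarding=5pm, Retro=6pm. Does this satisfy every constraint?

Yes

The VendorCall can't start until after the Kickoff — holds.
Demo has to happen before Hiring — holds.
Legal has to happen before Onboarding — holds.
Hiring has to happen before Retro — holds.
The Legal can't start until after the Kickoff — holds.
The Onboarding can't start until after the Demo — holds.
There are 2 rooms available — holds.
Kickoff feeds into Hiring, so it must come first — holds.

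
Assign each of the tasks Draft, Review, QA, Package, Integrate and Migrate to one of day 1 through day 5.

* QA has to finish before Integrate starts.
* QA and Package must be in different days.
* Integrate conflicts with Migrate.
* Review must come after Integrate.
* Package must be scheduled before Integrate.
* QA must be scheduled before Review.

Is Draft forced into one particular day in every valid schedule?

Draft can be day 1 (e.g. Draft in day 1; Integrate in day 3; Review in day 4; Migrate in day 1; Package in day 2; QA in day 1) or day 2 (e.g. Draft=day 2, Migrate=day 1, Package=day 2, Review=day 4, Integrate=day 3, QA=day 1).

No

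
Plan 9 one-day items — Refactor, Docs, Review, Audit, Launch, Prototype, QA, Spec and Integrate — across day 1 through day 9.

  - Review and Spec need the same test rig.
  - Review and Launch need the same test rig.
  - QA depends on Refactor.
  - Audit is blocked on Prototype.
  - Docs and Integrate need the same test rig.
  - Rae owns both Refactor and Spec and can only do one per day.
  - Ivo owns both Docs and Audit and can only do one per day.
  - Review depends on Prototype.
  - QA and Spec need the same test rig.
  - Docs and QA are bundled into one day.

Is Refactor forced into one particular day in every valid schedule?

Refactor can be day 1 (e.g. Spec -> day 4, Audit -> day 2, QA -> day 3, Prototype -> day 1, Review -> day 2, Docs -> day 3, Refactor -> day 1, Launch -> day 1, Integrate -> day 1) or day 2 (e.g. Integrate=day 1; Review=day 2; Launch=day 1; Docs=day 3; Prototype=day 1; QA=day 3; Audit=day 2; Refactor=day 2; Spec=day 1).

No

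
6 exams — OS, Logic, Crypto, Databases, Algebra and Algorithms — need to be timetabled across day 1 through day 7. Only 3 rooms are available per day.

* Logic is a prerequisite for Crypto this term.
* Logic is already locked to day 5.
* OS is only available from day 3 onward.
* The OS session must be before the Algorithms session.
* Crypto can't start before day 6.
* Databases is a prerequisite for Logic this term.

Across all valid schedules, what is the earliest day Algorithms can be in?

Precedence pushes Algorithms to at least day 4.
Algorithms at day 4 is achievable: OS in day 3, Algorithms in day 4, Crypto in day 6, Logic in day 5, Algebra in day 1, Databases in day 1.

day 4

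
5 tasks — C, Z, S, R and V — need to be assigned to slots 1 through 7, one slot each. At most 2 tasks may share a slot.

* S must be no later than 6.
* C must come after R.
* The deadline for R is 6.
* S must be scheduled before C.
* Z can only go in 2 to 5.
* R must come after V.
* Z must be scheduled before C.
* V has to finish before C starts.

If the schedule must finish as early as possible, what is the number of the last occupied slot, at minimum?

The precedence chain requires at least 3 distinct slots.
With at most 2 per slot and 5 tasks, at least 3 slots are needed.
3 works (last occupied slot: 3): for example V in 1, C in 3, Z in 2, S in 1, R in 2.

slot 3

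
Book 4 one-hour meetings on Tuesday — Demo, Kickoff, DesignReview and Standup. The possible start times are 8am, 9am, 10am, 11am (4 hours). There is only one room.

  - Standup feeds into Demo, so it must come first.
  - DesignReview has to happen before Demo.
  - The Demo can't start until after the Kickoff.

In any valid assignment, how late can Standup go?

10am

Downstream work caps Standup at 10am.
Standup at 10am is achievable: Demo in 11am, Standup in 10am, DesignReview in 9am, Kickoff in 8am.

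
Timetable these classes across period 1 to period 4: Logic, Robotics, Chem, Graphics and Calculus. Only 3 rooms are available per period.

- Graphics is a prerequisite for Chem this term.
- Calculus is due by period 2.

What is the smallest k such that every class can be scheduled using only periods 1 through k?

2 periods

The precedence chain requires at least 2 distinct periods.
With at most 3 per period and 5 classes, at least 2 periods are needed.
2 works (last occupied period: period 2): for example Chem=period 2; Calculus=period 2; Logic=period 1; Robotics=period 1; Graphics=period 1.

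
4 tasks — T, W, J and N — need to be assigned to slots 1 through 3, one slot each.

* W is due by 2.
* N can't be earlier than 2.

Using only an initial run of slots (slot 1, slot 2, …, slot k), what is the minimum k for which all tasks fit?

N can't be placed before 2, so the schedule must run through at least slot 2.
2 works (last occupied slot: 2): for example T in 1, W in 1, N in 2, J in 1.

2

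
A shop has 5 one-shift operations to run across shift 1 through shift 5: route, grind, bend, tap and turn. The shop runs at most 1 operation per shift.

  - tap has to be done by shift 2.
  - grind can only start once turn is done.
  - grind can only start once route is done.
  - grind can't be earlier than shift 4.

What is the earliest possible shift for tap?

shift 1

Tap's own window allows nothing later than shift 2.
tap at shift 1 is achievable: route in shift 2, grind in shift 4, tap in shift 1, turn in shift 3, bend in shift 5.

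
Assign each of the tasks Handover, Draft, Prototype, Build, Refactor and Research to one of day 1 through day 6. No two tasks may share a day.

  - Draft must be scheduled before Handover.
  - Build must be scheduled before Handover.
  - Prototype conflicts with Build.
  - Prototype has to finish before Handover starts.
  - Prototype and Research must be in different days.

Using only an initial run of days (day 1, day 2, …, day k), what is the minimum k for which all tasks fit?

The precedence chain requires at least 2 distinct days.
With at most 1 per day and 6 tasks, at least 6 days are needed.
6 works (last occupied day: day 6): for example Refactor=day 5, Prototype=day 2, Draft=day 1, Handover=day 4, Build=day 3, Research=day 6.

6 days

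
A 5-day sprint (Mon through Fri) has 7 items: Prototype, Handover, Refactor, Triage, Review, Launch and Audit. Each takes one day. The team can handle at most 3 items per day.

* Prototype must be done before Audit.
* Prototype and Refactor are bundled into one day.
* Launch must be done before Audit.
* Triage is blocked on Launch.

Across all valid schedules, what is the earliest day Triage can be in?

Precedence pushes Triage to at least Tue.
Triage at Tue is achievable: Review=Wed; Launch=Mon; Handover=Tue; Triage=Tue; Refactor=Mon; Audit=Tue; Prototype=Mon.

Tue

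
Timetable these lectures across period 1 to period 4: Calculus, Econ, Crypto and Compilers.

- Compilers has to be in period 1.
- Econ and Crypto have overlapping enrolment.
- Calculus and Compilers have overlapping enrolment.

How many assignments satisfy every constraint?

Splitting on Calculus: it can be period 2 (12), period 3 (12), period 4 (12). Listing each branch's schedules as (Econ, Crypto, Compilers) by period number:
Calculus=period 2: (1,2,1) (1,3,1) (1,4,1) (2,1,1) (2,3,1) (2,4,1) (3,1,1) (3,2,1) (3,4,1) (4,1,1) (4,2,1) (4,3,1) — 12.
Calculus=period 3: (1,2,1) (1,3,1) (1,4,1) (2,1,1) (2,3,1) (2,4,1) (3,1,1) (3,2,1) (3,4,1) (4,1,1) (4,2,1) (4,3,1) — 12.
Calculus=period 4: (1,2,1) (1,3,1) (1,4,1) (2,1,1) (2,3,1) (2,4,1) (3,1,1) (3,2,1) (3,4,1) (4,1,1) (4,2,1) (4,3,1) — 12.
Summing: 12 + 12 + 12 = 36.

36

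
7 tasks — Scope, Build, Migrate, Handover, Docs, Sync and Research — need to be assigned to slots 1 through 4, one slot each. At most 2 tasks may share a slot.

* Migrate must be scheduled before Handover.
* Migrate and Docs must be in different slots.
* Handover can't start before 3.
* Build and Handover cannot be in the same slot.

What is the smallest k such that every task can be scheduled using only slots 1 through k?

The precedence chain requires at least 2 distinct slots.
With at most 2 per slot and 7 tasks, at least 4 slots are needed.
Handover can't be placed before 3, so the schedule must run through at least slot 3.
4 works (last occupied slot: 4): for example Handover -> 3, Research -> 4, Scope -> 1, Migrate -> 1, Docs -> 2, Sync -> 3, Build -> 2.

4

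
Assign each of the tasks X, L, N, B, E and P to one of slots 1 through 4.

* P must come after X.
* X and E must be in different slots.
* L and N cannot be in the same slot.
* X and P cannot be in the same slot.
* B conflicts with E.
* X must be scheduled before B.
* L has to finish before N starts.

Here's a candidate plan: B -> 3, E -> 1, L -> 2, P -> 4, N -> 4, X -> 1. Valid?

No. X and E must be in different slots is not satisfied.

L has to finish before N starts — holds.
L and N cannot be in the same slot — holds.
X and P cannot be in the same slot — holds.
X and E must be in different slots — violated.
P must come after X — holds.
X must be scheduled before B — holds.
B conflicts with E — holds.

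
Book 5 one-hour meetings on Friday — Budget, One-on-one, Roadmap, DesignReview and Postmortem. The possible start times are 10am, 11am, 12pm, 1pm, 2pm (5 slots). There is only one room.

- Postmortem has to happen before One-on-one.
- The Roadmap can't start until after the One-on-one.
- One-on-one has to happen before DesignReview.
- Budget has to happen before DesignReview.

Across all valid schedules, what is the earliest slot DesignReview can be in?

1pm

Precedence pushes DesignReview to at least 12pm.
DesignReview at 1pm is achievable: Postmortem=10am; Roadmap=2pm; One-on-one=11am; Budget=12pm; DesignReview=1pm.
Nothing earlier works — the capacity limit rule out every slot before 1pm.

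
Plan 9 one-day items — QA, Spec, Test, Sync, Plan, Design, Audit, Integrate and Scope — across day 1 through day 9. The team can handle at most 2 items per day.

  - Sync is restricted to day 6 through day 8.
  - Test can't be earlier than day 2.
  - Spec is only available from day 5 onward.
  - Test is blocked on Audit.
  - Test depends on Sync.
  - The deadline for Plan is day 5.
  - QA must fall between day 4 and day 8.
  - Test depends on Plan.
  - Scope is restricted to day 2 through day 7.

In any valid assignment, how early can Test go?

day 7

Test is available from day 2; precedence pushes Test to at least day 7.
Test at day 7 is achievable: Scope in day 2; Integrate in day 3; Spec in day 5; Plan in day 1; Test in day 7; Audit in day 1; Design in day 2; Sync in day 6; QA in day 4.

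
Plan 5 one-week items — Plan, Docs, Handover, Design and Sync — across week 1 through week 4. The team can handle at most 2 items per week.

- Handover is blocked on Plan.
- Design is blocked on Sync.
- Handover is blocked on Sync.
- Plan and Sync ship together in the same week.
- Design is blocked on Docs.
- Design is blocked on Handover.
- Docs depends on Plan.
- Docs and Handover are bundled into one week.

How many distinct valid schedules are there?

4

Enumerating: Docs in week 2, Handover in week 2, Plan in week 1, Sync in week 1, Design in week 3 | Plan=week 1; Design=week 4; Handover=week 2; Sync=week 1; Docs=week 2 | Plan in week 1; Docs in week 3; Sync in week 1; Design in week 4; Handover in week 3 | Design=week 4; Handover=week 3; Sync=week 2; Docs=week 3; Plan=week 2.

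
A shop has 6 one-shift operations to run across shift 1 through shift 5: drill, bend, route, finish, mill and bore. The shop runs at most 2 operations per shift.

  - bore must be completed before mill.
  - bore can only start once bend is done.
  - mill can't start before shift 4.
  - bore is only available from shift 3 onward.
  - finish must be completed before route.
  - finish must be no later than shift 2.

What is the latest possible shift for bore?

shift 4

Bore is available from shift 3; downstream work caps bore at shift 4.
bore at shift 4 is achievable: bend -> shift 1, finish -> shift 1, route -> shift 2, mill -> shift 5, drill -> shift 2, bore -> shift 4.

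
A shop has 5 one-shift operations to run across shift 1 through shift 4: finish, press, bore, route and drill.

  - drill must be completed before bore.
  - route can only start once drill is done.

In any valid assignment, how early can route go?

shift 2

Precedence pushes route to at least shift 2.
route at shift 2 is achievable: bore in shift 2, finish in shift 1, drill in shift 1, press in shift 1, route in shift 2.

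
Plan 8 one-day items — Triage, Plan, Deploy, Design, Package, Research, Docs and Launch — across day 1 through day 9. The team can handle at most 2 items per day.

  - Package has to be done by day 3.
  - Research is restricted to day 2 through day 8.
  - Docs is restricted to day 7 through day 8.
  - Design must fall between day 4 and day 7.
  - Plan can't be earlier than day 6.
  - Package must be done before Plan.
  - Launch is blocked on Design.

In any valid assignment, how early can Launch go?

Precedence pushes Launch to at least day 5.
Launch at day 5 is achievable: Launch in day 5, Research in day 2, Plan in day 6, Docs in day 7, Package in day 1, Deploy in day 2, Triage in day 1, Design in day 4.

day 5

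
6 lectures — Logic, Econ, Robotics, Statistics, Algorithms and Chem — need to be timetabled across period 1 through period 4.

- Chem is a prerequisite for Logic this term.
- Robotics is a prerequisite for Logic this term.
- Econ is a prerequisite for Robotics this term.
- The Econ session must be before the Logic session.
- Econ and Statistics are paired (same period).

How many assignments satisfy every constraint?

Splitting on Logic: it can be period 3 (8), period 4 (36). Listing each branch's schedules as (Econ, Robotics, Statistics, Algorithms, Chem) by period number:
Logic=period 3: (1,2,1,1,1) (1,2,1,1,2) (1,2,1,2,1) (1,2,1,2,2) (1,2,1,3,1) (1,2,1,3,2) (1,2,1,4,1) (1,2,1,4,2) — 8.
Logic=period 4: (1,2,1,1,1) (1,2,1,1,2) (1,2,1,1,3) (1,2,1,2,1) (1,2,1,2,2) (1,2,1,2,3) (1,2,1,3,1) (1,2,1,3,2) (1,2,1,3,3) (1,2,1,4,1) (1,2,1,4,2) (1,2,1,4,3) (1,3,1,1,1) (1,3,1,1,2) (1,3,1,1,3) (1,3,1,2,1) (1,3,1,2,2) (1,3,1,2,3) (1,3,1,3,1) (1,3,1,3,2) (1,3,1,3,3) (1,3,1,4,1) (1,3,1,4,2) (1,3,1,4,3) (2,3,2,1,1) (2,3,2,1,2) (2,3,2,1,3) (2,3,2,2,1) (2,3,2,2,2) (2,3,2,2,3) (2,3,2,3,1) (2,3,2,3,2) (2,3,2,3,3) (2,3,2,4,1) (2,3,2,4,2) (2,3,2,4,3) — 36.
Summing: 8 + 36 = 44.

44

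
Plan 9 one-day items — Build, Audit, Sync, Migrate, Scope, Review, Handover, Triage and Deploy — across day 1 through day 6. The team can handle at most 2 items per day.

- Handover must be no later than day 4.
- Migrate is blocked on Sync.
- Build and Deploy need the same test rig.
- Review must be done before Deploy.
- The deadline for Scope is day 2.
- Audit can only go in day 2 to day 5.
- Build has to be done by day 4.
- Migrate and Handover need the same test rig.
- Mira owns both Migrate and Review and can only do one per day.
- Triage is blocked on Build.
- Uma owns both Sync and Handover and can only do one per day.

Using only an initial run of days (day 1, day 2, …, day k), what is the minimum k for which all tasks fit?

The precedence chain requires at least 2 distinct days.
With at most 2 per day and 9 tasks, at least 5 days are needed.
5 works (last occupied day: day 5): for example Audit=day 2; Build=day 1; Scope=day 1; Sync=day 3; Handover=day 2; Triage=day 4; Review=day 3; Deploy=day 5; Migrate=day 4.

5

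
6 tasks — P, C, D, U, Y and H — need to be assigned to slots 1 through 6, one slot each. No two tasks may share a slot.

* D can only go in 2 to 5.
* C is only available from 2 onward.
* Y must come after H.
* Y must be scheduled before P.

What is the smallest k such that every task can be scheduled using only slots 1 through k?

6

The precedence chain requires at least 3 distinct slots.
With at most 1 per slot and 6 tasks, at least 6 slots are needed.
6 works (last occupied slot: 6): for example U in 6; H in 1; D in 2; Y in 4; P in 5; C in 3.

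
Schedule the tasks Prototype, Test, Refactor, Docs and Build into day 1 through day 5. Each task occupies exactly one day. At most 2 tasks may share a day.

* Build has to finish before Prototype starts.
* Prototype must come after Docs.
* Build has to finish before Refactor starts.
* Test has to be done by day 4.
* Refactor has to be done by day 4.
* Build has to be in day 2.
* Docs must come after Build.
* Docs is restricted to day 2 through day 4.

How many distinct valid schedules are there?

20

Splitting on Prototype: it can be day 4 (6), day 5 (14). Listing each branch's schedules as (Test, Refactor, Docs, Build) by day number:
Prototype=day 4: (1,3,3,2) (1,4,3,2) (2,3,3,2) (2,4,3,2) (3,4,3,2) (4,3,3,2) — 6.
Prototype=day 5: (1,3,3,2) (1,3,4,2) (1,4,3,2) (1,4,4,2) (2,3,3,2) (2,3,4,2) (2,4,3,2) (2,4,4,2) (3,3,4,2) (3,4,3,2) (3,4,4,2) (4,3,3,2) (4,3,4,2) (4,4,3,2) — 14.
Summing: 6 + 14 = 20.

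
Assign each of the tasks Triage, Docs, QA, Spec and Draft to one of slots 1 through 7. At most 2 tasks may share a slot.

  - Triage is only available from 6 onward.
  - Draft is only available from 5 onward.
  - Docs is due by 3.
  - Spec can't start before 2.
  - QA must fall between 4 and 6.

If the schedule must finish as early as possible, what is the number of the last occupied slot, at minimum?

With at most 2 per slot and 5 tasks, at least 3 slots are needed.
Triage can't be placed before 6, so the schedule must run through at least slot 6.
6 works (last occupied slot: 6): for example QA=4; Spec=2; Draft=5; Triage=6; Docs=1.

6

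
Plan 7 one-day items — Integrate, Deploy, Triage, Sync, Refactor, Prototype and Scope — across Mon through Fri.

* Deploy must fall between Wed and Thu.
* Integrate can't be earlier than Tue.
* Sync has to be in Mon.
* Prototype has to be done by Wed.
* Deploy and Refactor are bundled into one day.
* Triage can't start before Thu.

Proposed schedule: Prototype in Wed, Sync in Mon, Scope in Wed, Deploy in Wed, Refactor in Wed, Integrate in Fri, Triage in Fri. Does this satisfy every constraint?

Yes

Triage can't start before Thu — holds.
Deploy must fall between Wed and Thu — holds.
Sync has to be in Mon — holds.
Integrate can't be earlier than Tue — holds.
Deploy and Refactor are bundled into one day — holds.
Prototype has to be done by Wed — holds.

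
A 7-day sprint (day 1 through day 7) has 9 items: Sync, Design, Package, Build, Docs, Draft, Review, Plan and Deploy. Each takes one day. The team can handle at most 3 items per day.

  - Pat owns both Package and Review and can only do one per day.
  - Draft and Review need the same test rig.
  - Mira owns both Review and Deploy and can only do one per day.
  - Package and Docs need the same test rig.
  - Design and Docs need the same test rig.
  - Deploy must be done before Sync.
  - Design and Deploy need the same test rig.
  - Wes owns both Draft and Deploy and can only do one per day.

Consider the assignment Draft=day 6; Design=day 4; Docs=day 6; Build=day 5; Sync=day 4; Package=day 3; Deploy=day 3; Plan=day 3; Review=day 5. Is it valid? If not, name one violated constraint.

Valid

Wes owns both Draft and Deploy and can only do one per day — holds.
Design and Docs need the same test rig — holds.
Package and Docs need the same test rig — holds.
The team can handle at most 3 items per day — holds.
Design and Deploy need the same test rig — holds.
Mira owns both Review and Deploy and can only do one per day — holds.
Draft and Review need the same test rig — holds.
Deploy must be done before Sync — holds.
Pat owns both Package and Review and can only do one per day — holds.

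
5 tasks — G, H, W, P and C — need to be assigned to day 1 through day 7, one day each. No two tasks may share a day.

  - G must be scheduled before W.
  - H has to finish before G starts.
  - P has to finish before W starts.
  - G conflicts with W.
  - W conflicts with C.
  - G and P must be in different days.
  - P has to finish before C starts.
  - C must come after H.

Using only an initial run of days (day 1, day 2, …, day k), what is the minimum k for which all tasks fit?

The precedence chain requires at least 3 distinct days.
With at most 1 per day and 5 tasks, at least 5 days are needed.
5 works (last occupied day: day 5): for example W -> day 4, C -> day 5, P -> day 3, H -> day 1, G -> day 2.

5 days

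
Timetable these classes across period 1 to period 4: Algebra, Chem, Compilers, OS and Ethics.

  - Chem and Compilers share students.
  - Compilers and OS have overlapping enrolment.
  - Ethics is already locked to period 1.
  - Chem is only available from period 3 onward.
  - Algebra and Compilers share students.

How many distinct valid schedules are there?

Splitting on Algebra: it can be period 1 (12), period 2 (12), period 3 (15), period 4 (15). Listing each branch's schedules as (Chem, Compilers, OS, Ethics) by period number:
Algebra=period 1: (3,2,1,1) (3,2,3,1) (3,2,4,1) (3,4,1,1) (3,4,2,1) (3,4,3,1) (4,2,1,1) (4,2,3,1) (4,2,4,1) (4,3,1,1) (4,3,2,1) (4,3,4,1) — 12.
Algebra=period 2: (3,1,2,1) (3,1,3,1) (3,1,4,1) (3,4,1,1) (3,4,2,1) (3,4,3,1) (4,1,2,1) (4,1,3,1) (4,1,4,1) (4,3,1,1) (4,3,2,1) (4,3,4,1) — 12.
Algebra=period 3: (3,1,2,1) (3,1,3,1) (3,1,4,1) (3,2,1,1) (3,2,3,1) (3,2,4,1) (3,4,1,1) (3,4,2,1) (3,4,3,1) (4,1,2,1) (4,1,3,1) (4,1,4,1) (4,2,1,1) (4,2,3,1) (4,2,4,1) — 15.
Algebra=period 4: (3,1,2,1) (3,1,3,1) (3,1,4,1) (3,2,1,1) (3,2,3,1) (3,2,4,1) (4,1,2,1) (4,1,3,1) (4,1,4,1) (4,2,1,1) (4,2,3,1) (4,2,4,1) (4,3,1,1) (4,3,2,1) (4,3,4,1) — 15.
Summing: 12 + 12 + 15 + 15 = 54.

54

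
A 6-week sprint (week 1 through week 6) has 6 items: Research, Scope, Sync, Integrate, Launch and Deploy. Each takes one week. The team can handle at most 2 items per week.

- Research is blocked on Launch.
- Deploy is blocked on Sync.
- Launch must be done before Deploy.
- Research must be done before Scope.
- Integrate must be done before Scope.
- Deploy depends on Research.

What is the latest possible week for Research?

week 5

Precedence pushes Research to at least week 2; downstream work caps Research at week 5.
Research at week 5 is achievable: Launch=week 1, Deploy=week 6, Integrate=week 2, Scope=week 6, Sync=week 1, Research=week 5.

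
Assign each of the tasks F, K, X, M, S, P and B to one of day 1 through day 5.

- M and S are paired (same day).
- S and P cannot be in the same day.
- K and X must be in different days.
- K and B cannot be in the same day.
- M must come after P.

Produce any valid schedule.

S=day 2, M=day 2, F=day 1, P=day 1, K=day 1, X=day 2, B=day 2

Checking: P(day 1) before M(day 2); S(day 2) != P(day 1); K(day 1) != B(day 2); K(day 1) != X(day 2); M = S = day 2.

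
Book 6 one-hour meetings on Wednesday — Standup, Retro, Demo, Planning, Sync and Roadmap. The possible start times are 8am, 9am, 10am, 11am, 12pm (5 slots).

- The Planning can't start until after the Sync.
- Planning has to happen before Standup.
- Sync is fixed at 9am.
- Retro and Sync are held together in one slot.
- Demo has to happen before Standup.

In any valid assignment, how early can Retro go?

Retro must be in the same slot as Sync, which can't be before 9am, so Retro is at least 9am; Retro must be in the same slot as Sync, which can't be after 9am, so Retro is at most 9am.
Retro at 9am is achievable: Standup -> 11am, Planning -> 10am, Demo -> 8am, Sync -> 9am, Roadmap -> 8am, Retro -> 9am.

9am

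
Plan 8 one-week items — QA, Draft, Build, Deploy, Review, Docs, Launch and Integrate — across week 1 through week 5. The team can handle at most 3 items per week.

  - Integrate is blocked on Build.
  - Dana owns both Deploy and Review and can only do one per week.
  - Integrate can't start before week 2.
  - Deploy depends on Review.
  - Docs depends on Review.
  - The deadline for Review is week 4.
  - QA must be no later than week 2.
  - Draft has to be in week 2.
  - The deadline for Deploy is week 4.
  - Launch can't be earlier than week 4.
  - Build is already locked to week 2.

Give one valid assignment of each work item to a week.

Launch in week 4; Build in week 2; Docs in week 3; Integrate in week 3; Review in week 1; QA in week 1; Draft in week 2; Deploy in week 2

Checking: Build(week 2) before Integrate(week 3); Review(week 1) before Docs(week 3); Review(week 1) before Deploy(week 2); Deploy(week 2) != Review(week 1); QA=week 1 in [week 1,week 2]; Launch=week 4 in [week 4,week 5]; Draft=week 2 in [week 2,week 2]; Deploy=week 2 in [week 1,week 4]; Build=week 2 in [week 2,week 2]; Review=week 1 in [week 1,week 4]; Integrate=week 3 in [week 2,week 5]; max 3 per week (cap 3).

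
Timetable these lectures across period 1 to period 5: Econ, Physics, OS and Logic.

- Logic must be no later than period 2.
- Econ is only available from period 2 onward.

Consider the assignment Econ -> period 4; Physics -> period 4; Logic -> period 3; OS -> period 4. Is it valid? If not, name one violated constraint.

No — it violates: Logic must be no later than period 2

Econ is only available from period 2 onward — holds.
Logic must be no later than period 2 — violated.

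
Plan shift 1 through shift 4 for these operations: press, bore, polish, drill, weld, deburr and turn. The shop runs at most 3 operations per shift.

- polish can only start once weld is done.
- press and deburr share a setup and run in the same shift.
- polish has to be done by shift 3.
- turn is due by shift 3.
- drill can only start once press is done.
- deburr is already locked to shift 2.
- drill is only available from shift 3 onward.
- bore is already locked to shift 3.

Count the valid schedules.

12

Splitting on polish: it can be shift 2 (4), shift 3 (8). Listing each branch's schedules as (press, bore, drill, weld, deburr, turn) by shift number:
polish=shift 2: (2,3,3,1,2,1) (2,3,3,1,2,3) (2,3,4,1,2,1) (2,3,4,1,2,3) — 4.
polish=shift 3: (2,3,3,1,2,1) (2,3,3,1,2,2) (2,3,3,2,2,1) (2,3,4,1,2,1) (2,3,4,1,2,2) (2,3,4,1,2,3) (2,3,4,2,2,1) (2,3,4,2,2,3) — 8.
Summing: 4 + 8 = 12.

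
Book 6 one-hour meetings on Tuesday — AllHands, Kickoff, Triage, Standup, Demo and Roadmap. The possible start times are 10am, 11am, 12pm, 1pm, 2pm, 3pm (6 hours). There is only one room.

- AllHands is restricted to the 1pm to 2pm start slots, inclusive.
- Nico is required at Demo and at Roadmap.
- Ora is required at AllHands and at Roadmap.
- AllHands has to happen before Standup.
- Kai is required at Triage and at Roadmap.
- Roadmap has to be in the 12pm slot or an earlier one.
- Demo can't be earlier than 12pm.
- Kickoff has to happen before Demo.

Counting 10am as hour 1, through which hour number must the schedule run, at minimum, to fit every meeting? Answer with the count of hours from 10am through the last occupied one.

6 hours

The precedence chain requires at least 2 distinct hours.
With at most 1 per hour and 6 meetings, at least 6 hours are needed.
Propagating the time windows through the other constraints, Standup can't land before 2pm — that is hour 5 counting from 10am — so the schedule must run through at least 5 hours.
6 works (last occupied hour: 3pm): for example Demo=12pm, Kickoff=11am, Triage=3pm, AllHands=1pm, Roadmap=10am, Standup=2pm.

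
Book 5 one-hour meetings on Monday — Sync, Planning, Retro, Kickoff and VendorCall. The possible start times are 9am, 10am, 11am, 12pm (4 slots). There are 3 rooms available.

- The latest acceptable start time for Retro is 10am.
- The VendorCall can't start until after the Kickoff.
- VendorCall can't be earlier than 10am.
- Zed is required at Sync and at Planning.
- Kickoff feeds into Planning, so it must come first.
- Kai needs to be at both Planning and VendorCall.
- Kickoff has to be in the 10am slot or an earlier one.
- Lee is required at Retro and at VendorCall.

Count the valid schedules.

Splitting on Sync: it can be 9am (14), 10am (10), 11am (9), 12pm (9). Listing each branch's schedules as (Planning, Retro, Kickoff, VendorCall):
Sync=9am: (10am,9am,9am,11am) (10am,9am,9am,12pm) (10am,10am,9am,11am) (10am,10am,9am,12pm) (11am,9am,9am,10am) (11am,9am,9am,12pm) (11am,9am,10am,12pm) (11am,10am,9am,12pm) (11am,10am,10am,12pm) (12pm,9am,9am,10am) (12pm,9am,9am,11am) (12pm,9am,10am,11am) (12pm,10am,9am,11am) (12pm,10am,10am,11am) — 14.
Sync=10am: (11am,9am,9am,10am) (11am,9am,9am,12pm) (11am,9am,10am,12pm) (11am,10am,9am,12pm) (11am,10am,10am,12pm) (12pm,9am,9am,10am) (12pm,9am,9am,11am) (12pm,9am,10am,11am) (12pm,10am,9am,11am) (12pm,10am,10am,11am) — 10.
Sync=11am: (10am,9am,9am,11am) (10am,9am,9am,12pm) (10am,10am,9am,11am) (10am,10am,9am,12pm) (12pm,9am,9am,10am) (12pm,9am,9am,11am) (12pm,9am,10am,11am) (12pm,10am,9am,11am) (12pm,10am,10am,11am) — 9.
Sync=12pm: (10am,9am,9am,11am) (10am,9am,9am,12pm) (10am,10am,9am,11am) (10am,10am,9am,12pm) (11am,9am,9am,10am) (11am,9am,9am,12pm) (11am,9am,10am,12pm) (11am,10am,9am,12pm) (11am,10am,10am,12pm) — 9.
Summing: 14 + 10 + 9 + 9 = 42.

42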